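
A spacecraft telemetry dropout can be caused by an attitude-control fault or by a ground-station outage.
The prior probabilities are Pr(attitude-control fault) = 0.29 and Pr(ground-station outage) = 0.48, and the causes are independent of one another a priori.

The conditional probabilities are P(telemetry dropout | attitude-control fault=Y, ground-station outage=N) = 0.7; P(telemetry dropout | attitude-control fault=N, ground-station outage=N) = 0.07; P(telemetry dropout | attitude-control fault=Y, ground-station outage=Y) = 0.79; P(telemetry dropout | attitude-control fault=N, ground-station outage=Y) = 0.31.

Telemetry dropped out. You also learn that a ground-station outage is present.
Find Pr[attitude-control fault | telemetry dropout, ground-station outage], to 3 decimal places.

Pr[attitude-control fault | telemetry dropout, ground-station outage] ≈ 0.510

P(telemetry dropout | ground-station outage) = 0.31·0.71 + 0.79·0.29 = 0.220100 + 0.229100 = 0.449200
The attitude-control fault-present share is 0.79·0.29 = 0.229100.
Hence the posterior is 0.229100/0.449200 ≈ 0.510.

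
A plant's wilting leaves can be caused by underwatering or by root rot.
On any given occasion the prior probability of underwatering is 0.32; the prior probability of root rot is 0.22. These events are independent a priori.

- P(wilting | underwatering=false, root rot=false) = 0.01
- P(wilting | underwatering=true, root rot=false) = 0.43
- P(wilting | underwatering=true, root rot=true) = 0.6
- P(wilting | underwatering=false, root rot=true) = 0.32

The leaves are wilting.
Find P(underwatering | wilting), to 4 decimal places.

P(underwatering | wilting) ≈ 0.7377

P(wilting) = 0.01·0.68·0.78 + 0.32·0.68·0.22 + 0.43·0.32·0.78 + 0.6·0.32·0.22 = 0.005304 + 0.047872 + 0.107328 + 0.042240 = 0.202744
Restricting to configurations with underwatering present: 0.107328 + 0.042240 = 0.149568.
P(underwatering | wilting) = 0.149568 / 0.202744 ≈ 0.7377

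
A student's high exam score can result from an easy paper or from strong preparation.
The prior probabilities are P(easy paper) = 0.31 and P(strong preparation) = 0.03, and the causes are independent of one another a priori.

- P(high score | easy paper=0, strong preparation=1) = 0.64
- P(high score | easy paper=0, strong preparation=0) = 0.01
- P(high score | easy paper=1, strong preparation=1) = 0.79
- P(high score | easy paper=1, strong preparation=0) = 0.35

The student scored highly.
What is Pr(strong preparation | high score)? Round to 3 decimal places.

Pr(strong preparation | high score) ≈ 0.155

Enumerate the 4 (easy paper, strong preparation) configurations and weight by the priors:
  P(high score) = 0.01×0.69×0.97 + 0.64×0.69×0.03 + 0.35×0.31×0.97 + 0.79×0.31×0.03
        = 0.006693 + 0.013248 + 0.105245 + 0.007347 = 0.132533
Keeping only the strong preparation-present terms gives 0.020595, so
  P(strong preparation | high score) = 0.020595 / 0.132533 ≈ 0.155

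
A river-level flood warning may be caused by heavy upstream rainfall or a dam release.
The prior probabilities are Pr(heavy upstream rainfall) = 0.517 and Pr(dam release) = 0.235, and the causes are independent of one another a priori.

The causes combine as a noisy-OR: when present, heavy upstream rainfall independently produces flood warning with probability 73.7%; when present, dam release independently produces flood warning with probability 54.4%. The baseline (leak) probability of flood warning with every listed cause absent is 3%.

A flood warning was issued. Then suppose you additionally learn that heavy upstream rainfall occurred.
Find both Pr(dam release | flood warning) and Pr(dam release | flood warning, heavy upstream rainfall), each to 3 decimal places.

Under noisy-OR, P(flood warning | causes) = 1 − (1−0.03)·∏(1−qᵢ) over the active causes.
Sum P(flood warning|·) weighted by the priors over the 4 (heavy upstream rainfall, dam release) configurations:
  P(flood warning) = 0.03×0.483×0.765 + 0.55768×0.483×0.235 + 0.74489×0.517×0.765 + 0.88367×0.517×0.235
        = 0.011085 + 0.063299 + 0.294608 + 0.107361 = 0.476353
The terms with dam release present sum to 0.170660, so
  P(dam release | flood warning) = 0.170660 / 0.476353 ≈ 0.358

Now also conditioning on heavy upstream rainfall=true:
Weight on dam release=true, given the evidence: 0.88367*0.235 = 0.207662
The normalizing constant is 0.74489*0.765 + 0.88367*0.235 = 0.777503
Posterior = 0.207662 / 0.777503 ≈ 0.267
— heavy upstream rainfall explains away the evidence for dam release.

Pr(dam release | flood warning) ≈ 0.358; Pr(dam release | flood warning, heavy upstream rainfall) ≈ 0.267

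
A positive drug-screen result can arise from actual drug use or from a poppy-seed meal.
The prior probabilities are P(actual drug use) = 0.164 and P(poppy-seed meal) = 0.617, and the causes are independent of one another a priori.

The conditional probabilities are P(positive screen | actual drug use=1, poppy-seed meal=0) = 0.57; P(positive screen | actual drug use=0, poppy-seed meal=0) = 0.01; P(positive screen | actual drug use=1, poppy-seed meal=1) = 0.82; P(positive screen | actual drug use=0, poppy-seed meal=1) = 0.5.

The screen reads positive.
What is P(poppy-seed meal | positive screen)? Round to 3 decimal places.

P(poppy-seed meal | positive screen) ≈ 0.897

Sum P(positive screen|·) weighted by the priors over the 4 (actual drug use, poppy-seed meal) configurations:
  P(positive screen) = 0.01·0.836·0.383 + 0.5·0.836·0.617 + 0.57·0.164·0.383 + 0.82·0.164·0.617
        = 0.003202 + 0.257906 + 0.035803 + 0.082974 = 0.379885
The terms with poppy-seed meal present sum to 0.340880, so
  P(poppy-seed meal | positive screen) = 0.340880 / 0.379885 ≈ 0.897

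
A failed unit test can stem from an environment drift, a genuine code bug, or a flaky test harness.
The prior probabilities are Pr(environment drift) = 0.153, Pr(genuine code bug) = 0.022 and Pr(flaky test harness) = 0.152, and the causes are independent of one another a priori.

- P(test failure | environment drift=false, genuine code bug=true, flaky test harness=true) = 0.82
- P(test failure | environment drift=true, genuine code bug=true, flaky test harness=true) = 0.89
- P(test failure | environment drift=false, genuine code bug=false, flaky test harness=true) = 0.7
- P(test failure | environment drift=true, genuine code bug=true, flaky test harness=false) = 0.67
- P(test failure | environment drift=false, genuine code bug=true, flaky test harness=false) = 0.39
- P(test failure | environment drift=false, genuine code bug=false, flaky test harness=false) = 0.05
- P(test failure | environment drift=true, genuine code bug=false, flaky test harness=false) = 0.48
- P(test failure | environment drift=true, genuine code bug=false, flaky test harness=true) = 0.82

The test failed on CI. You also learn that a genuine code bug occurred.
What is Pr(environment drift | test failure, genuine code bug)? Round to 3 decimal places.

Pr(environment drift | test failure, genuine code bug) ≈ 0.218

Weight on environment drift=true, given the evidence: 0.086928 + 0.020698 = 0.107626
Denominator P(test failure | genuine code bug): 0.39×0.847×0.848 + 0.82×0.847×0.152 + 0.67×0.153×0.848 + 0.89×0.153×0.152 = 0.493316
Posterior = 0.107626 / 0.493316 ≈ 0.218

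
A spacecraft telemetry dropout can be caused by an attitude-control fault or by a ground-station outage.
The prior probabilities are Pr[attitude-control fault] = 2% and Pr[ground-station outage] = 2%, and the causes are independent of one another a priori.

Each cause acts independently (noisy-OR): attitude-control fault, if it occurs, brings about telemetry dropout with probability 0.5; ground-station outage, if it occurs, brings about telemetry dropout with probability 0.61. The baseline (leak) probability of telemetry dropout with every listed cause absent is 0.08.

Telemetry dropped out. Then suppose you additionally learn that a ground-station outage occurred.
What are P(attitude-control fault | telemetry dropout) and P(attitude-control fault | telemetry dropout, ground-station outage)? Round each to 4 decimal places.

Under noisy-OR, P(telemetry dropout | causes) = 1 − (1−0.08)·∏(1−qᵢ) over the active causes.
For the numerator, keep only attitude-control fault=true terms: 0.010584 + 0.000328 = 0.010912
Normalizer over all consistent configurations: 0.08×0.98×0.98 + 0.6412×0.98×0.02 + 0.54×0.02×0.98 + 0.8206×0.02×0.02 = 0.100312
P(attitude-control fault | telemetry dropout) = 0.010912/0.100312 ≈ 0.1088

With the extra evidence:
Weight on attitude-control fault=true, given the evidence: 0.8206·0.02 = 0.016412
The normalizing constant is 0.6412·0.98 + 0.8206·0.02 = 0.644788
Posterior = 0.016412 / 0.644788 ≈ 0.0255
The drop from 0.1088 to 0.0255 is the explaining-away (discounting) effect.

P(attitude-control fault | telemetry dropout) ≈ 0.1088; P(attitude-control fault | telemetry dropout, ground-station outage) ≈ 0.0255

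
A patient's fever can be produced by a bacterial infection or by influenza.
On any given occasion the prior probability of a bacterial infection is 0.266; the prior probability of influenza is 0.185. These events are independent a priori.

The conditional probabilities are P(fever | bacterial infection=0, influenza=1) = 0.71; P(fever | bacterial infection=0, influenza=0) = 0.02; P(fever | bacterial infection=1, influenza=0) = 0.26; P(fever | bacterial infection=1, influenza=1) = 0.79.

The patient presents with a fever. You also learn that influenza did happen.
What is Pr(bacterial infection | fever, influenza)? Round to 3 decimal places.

Pr(bacterial infection | fever, influenza) ≈ 0.287

Weight on bacterial infection=true, given the evidence: 0.79·0.266 = 0.210140
The normalizing constant is 0.71·0.734 + 0.79·0.266 = 0.731280
P(bacterial infection | fever, influenza) = 0.210140/0.731280 ≈ 0.287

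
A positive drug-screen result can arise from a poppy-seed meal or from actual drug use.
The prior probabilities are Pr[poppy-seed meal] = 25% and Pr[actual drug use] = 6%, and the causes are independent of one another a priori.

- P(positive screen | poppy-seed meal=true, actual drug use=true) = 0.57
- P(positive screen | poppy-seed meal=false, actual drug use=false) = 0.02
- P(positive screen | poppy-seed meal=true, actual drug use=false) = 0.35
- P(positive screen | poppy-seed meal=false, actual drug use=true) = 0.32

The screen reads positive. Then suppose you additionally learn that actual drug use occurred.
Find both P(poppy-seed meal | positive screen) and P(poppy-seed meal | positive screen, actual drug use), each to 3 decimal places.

P(poppy-seed meal | positive screen) ≈ 0.761; P(poppy-seed meal | positive screen, actual drug use) ≈ 0.373

P(positive screen) = 0.02·0.75·0.94 + 0.32·0.75·0.06 + 0.35·0.25·0.94 + 0.57·0.25·0.06 = 0.014100 + 0.014400 + 0.082250 + 0.008550 = 0.119300
Restricting to configurations with poppy-seed meal present: 0.082250 + 0.008550 = 0.090800.
Hence the posterior is 0.090800/0.119300 ≈ 0.761.

Now condition on the additional information:
For the numerator, keep only poppy-seed meal=true terms: 0.57·0.25 = 0.142500
Normalizer over all consistent configurations: 0.32·0.75 + 0.57·0.25 = 0.382500
Posterior = 0.142500 / 0.382500 ≈ 0.373
Conditioning on actual drug use lowers the posterior on poppy-seed meal: the classic explaining-away effect in a common-effect structure.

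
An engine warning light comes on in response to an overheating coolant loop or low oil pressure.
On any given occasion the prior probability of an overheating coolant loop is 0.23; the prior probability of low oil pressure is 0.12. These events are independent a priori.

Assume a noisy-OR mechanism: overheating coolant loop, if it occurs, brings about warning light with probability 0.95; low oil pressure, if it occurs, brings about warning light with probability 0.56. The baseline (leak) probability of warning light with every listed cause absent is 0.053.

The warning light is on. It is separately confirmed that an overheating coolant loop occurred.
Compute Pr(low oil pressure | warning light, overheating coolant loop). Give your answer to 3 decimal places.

Pr(low oil pressure | warning light, overheating coolant loop) ≈ 0.123

Under noisy-OR, P(warning light | causes) = 1 − (1−0.053)·∏(1−qᵢ) over the active causes.
P(warning light | overheating coolant loop) = 0.95265·0.88 + 0.979166·0.12 = 0.838332 + 0.117500 = 0.955832
Of this, 0.117500 comes from 0.979166·0.12 (the low oil pressure=true cases).
So P(low oil pressure | warning light, overheating coolant loop) = 0.117500/0.955832 ≈ 0.123.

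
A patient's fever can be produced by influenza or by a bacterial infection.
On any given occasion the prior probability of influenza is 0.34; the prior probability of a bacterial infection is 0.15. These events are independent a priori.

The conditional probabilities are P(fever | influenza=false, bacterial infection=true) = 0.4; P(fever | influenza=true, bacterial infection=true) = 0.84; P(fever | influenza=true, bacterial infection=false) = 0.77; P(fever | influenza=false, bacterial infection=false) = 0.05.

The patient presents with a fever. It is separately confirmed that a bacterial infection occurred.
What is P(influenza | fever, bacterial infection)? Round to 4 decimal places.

P(influenza | fever, bacterial infection) ≈ 0.5197

Numerator (weight on configurations with influenza): 0.84*0.34 = 0.285600
Denominator P(fever | bacterial infection): 0.4*0.66 + 0.84*0.34 = 0.549600
Posterior = 0.285600 / 0.549600 ≈ 0.5197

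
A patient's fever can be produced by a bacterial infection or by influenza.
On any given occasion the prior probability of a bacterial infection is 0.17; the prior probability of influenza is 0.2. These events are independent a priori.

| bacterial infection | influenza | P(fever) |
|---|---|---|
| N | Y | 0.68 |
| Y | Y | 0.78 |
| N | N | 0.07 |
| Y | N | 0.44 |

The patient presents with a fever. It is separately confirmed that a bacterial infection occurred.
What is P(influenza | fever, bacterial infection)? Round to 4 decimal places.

P(influenza | fever, bacterial infection) ≈ 0.3071

P(fever | bacterial infection) = 0.44·0.8 + 0.78·0.2 = 0.352000 + 0.156000 = 0.508000
The influenza-present share is 0.78·0.2 = 0.156000.
So P(influenza | fever, bacterial infection) = 0.156000/0.508000 ≈ 0.3071.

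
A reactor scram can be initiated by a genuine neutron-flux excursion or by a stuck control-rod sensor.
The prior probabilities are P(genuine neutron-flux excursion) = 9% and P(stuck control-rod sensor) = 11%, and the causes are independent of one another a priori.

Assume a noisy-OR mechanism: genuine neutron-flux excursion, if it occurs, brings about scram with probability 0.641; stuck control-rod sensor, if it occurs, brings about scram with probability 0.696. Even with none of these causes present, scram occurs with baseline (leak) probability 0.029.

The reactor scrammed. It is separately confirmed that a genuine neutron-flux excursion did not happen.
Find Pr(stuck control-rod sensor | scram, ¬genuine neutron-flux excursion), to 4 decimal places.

Pr(stuck control-rod sensor | scram, ¬genuine neutron-flux excursion) ≈ 0.7502

Under noisy-OR, P(scram | causes) = 1 − (1−0.029)·∏(1−qᵢ) over the active causes.
For the numerator, keep only stuck control-rod sensor=true terms: 0.704816×0.11 = 0.077530
Normalizer over all consistent configurations: 0.029×0.89 + 0.704816×0.11 = 0.103340
Posterior = 0.077530 / 0.103340 ≈ 0.7502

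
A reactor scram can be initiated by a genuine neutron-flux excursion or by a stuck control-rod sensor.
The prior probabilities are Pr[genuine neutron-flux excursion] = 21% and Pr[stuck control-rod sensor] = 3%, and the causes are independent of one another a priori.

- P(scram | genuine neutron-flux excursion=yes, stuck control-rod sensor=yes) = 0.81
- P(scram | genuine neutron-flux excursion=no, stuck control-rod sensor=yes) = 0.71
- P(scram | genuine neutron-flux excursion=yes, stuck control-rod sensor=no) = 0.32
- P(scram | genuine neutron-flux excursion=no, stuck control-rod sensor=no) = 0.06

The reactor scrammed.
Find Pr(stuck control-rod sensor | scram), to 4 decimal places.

Pr(stuck control-rod sensor | scram) ≈ 0.1648

P(scram) = 0.06*0.79*0.97 + 0.71*0.79*0.03 + 0.32*0.21*0.97 + 0.81*0.21*0.03 = 0.045978 + 0.016827 + 0.065184 + 0.005103 = 0.133092
The stuck control-rod sensor-present share is 0.016827 + 0.005103 = 0.021930.
Hence the posterior is 0.021930/0.133092 ≈ 0.1648.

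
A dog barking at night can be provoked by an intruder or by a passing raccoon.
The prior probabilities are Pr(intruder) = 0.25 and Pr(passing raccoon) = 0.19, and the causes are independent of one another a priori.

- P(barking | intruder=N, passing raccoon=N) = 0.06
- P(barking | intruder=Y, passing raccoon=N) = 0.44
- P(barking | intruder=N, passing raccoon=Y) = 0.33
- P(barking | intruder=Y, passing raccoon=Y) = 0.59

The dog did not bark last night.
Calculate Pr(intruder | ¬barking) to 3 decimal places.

Sum P(¬barking|·) weighted by the priors over the 4 (intruder, passing raccoon) configurations:
  P(¬barking) = 0.94*0.75*0.81 + 0.67*0.75*0.19 + 0.56*0.25*0.81 + 0.41*0.25*0.19
        = 0.571050 + 0.095475 + 0.113400 + 0.019475 = 0.799400
Configurations with intruder contribute 0.132875, so
  P(intruder | ¬barking) = 0.132875 / 0.799400 ≈ 0.166

Pr(intruder | ¬barking) ≈ 0.166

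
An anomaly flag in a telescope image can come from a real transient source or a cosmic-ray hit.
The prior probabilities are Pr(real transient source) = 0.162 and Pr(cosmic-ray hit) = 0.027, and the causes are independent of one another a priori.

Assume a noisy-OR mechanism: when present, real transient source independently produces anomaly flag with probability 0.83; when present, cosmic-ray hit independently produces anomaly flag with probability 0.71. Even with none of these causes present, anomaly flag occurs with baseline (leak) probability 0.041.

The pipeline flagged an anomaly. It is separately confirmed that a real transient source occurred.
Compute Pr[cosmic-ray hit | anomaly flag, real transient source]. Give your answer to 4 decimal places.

Pr[cosmic-ray hit | anomaly flag, real transient source] ≈ 0.0306

Under noisy-OR, P(anomaly flag | causes) = 1 − (1−0.041)·∏(1−qᵢ) over the active causes.
Enumerate both values of cosmic-ray hit and weight by the priors:
  P(anomaly flag | real transient source) = 0.83697·0.973 + 0.952721·0.027
        = 0.814372 + 0.025723 = 0.840095
The terms with cosmic-ray hit present sum to 0.025723, so
  P(cosmic-ray hit | anomaly flag, real transient source) = 0.025723 / 0.840095 ≈ 0.0306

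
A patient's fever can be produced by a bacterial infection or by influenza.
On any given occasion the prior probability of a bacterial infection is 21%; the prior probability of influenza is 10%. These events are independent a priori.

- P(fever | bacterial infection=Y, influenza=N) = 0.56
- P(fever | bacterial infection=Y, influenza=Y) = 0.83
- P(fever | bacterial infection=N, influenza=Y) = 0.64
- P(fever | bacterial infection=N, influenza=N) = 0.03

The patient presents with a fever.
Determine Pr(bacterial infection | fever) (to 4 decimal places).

Sum P(fever|·) weighted by the priors over the 4 (bacterial infection, influenza) configurations:
  P(fever) = 0.03×0.79×0.9 + 0.64×0.79×0.1 + 0.56×0.21×0.9 + 0.83×0.21×0.1
        = 0.021330 + 0.050560 + 0.105840 + 0.017430 = 0.195160
Configurations with bacterial infection contribute 0.123270, so
  P(bacterial infection | fever) = 0.123270 / 0.195160 ≈ 0.6316

Pr(bacterial infection | fever) ≈ 0.6316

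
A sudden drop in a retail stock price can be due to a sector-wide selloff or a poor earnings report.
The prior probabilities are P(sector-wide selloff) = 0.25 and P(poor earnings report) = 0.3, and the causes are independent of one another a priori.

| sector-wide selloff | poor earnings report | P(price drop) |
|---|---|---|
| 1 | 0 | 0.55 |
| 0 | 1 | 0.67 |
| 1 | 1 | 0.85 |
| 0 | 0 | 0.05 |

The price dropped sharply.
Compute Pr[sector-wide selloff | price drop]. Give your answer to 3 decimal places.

P(price drop) = 0.05×0.75×0.7 + 0.67×0.75×0.3 + 0.55×0.25×0.7 + 0.85×0.25×0.3 = 0.026250 + 0.150750 + 0.096250 + 0.063750 = 0.337000
Of this, 0.160000 comes from 0.096250 + 0.063750 (the sector-wide selloff=true cases).
P(sector-wide selloff | price drop) = 0.160000 / 0.337000 ≈ 0.475

Pr[sector-wide selloff | price drop] ≈ 0.475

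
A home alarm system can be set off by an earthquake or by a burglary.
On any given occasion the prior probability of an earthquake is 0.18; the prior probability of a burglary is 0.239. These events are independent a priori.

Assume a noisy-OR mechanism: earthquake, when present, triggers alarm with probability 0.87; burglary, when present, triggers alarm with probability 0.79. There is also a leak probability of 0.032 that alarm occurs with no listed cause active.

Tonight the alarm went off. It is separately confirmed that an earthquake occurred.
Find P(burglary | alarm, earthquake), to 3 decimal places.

Under noisy-OR, P(alarm | causes) = 1 − (1−0.032)·∏(1−qᵢ) over the active causes.
P(alarm | earthquake) = 0.87416·0.761 + 0.973574·0.239 = 0.665236 + 0.232684 = 0.897920
Of this, 0.232684 comes from 0.973574·0.239 (the burglary=true cases).
So P(burglary | alarm, earthquake) = 0.232684/0.897920 ≈ 0.259.

P(burglary | alarm, earthquake) ≈ 0.259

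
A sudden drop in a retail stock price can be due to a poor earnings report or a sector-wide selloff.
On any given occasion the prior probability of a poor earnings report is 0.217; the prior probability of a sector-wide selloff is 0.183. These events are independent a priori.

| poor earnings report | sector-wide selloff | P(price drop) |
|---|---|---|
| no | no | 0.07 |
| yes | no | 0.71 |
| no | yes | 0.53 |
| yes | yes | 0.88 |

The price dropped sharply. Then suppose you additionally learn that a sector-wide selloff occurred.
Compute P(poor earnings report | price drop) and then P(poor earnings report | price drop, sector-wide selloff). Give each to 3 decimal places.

For the numerator, keep only poor earnings report=true terms: 0.125875 + 0.034946 = 0.160821
Normalizer over all consistent configurations: 0.07*0.783*0.817 + 0.53*0.783*0.183 + 0.71*0.217*0.817 + 0.88*0.217*0.183 = 0.281544
Posterior = 0.160821 / 0.281544 ≈ 0.571

Now condition on the additional information:
P(price drop | sector-wide selloff) = 0.53·0.783 + 0.88·0.217 = 0.414990 + 0.190960 = 0.605950
The poor earnings report-present share is 0.88·0.217 = 0.190960.
P(poor earnings report | price drop, sector-wide selloff) = 0.190960 / 0.605950 ≈ 0.315
— sector-wide selloff explains away the evidence for poor earnings report.

P(poor earnings report | price drop) ≈ 0.571; P(poor earnings report | price drop, sector-wide selloff) ≈ 0.315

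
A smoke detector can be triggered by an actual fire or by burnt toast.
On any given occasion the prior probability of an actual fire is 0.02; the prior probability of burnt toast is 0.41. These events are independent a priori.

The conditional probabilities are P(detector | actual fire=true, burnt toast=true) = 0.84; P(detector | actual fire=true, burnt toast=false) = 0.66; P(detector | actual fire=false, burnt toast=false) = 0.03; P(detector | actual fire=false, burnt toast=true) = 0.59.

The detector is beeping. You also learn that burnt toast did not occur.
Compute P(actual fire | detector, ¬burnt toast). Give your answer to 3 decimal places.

P(actual fire | detector, ¬burnt toast) ≈ 0.310

Weight on actual fire=true, given the evidence: 0.66*0.02 = 0.013200
The normalizing constant is 0.03*0.98 + 0.66*0.02 = 0.042600
P(actual fire | detector, ¬burnt toast) = 0.013200/0.042600 ≈ 0.310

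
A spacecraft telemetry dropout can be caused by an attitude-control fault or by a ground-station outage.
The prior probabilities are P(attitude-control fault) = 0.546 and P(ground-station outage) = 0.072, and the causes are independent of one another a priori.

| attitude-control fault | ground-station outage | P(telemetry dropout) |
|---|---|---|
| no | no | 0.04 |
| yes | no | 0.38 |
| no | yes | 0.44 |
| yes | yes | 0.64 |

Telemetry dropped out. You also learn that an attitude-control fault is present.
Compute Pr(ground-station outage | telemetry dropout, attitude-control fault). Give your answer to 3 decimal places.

Pr(ground-station outage | telemetry dropout, attitude-control fault) ≈ 0.116

Sum P(telemetry dropout|·) weighted by the priors over both values of ground-station outage:
  P(telemetry dropout | attitude-control fault) = 0.38*0.928 + 0.64*0.072
        = 0.352640 + 0.046080 = 0.398720
Keeping only the ground-station outage-present terms gives 0.046080, so
  P(ground-station outage | telemetry dropout, attitude-control fault) = 0.046080 / 0.398720 ≈ 0.116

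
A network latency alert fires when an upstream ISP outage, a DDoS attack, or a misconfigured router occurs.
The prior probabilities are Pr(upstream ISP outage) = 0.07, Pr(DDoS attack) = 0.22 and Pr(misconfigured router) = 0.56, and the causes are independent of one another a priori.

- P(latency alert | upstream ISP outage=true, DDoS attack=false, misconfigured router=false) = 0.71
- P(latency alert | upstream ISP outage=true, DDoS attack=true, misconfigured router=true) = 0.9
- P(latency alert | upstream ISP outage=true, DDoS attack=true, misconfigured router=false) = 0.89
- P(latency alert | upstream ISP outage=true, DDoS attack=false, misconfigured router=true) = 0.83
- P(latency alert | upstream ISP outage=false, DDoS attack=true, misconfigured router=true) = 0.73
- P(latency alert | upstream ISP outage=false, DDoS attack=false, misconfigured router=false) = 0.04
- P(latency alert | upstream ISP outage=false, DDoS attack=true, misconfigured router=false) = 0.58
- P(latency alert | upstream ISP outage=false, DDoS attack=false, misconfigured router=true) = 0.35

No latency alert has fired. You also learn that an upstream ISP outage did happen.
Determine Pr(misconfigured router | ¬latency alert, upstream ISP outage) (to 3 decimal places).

Sum P(¬latency alert|·) weighted by the priors over the 4 (DDoS attack, misconfigured router) configurations:
  P(¬latency alert | upstream ISP outage) = 0.29×0.78×0.44 + 0.17×0.78×0.56 + 0.11×0.22×0.44 + 0.1×0.22×0.56
        = 0.099528 + 0.074256 + 0.010648 + 0.012320 = 0.196752
The terms with misconfigured router present sum to 0.086576, so
  P(misconfigured router | ¬latency alert, upstream ISP outage) = 0.086576 / 0.196752 ≈ 0.440

Pr(misconfigured router | ¬latency alert, upstream ISP outage) ≈ 0.440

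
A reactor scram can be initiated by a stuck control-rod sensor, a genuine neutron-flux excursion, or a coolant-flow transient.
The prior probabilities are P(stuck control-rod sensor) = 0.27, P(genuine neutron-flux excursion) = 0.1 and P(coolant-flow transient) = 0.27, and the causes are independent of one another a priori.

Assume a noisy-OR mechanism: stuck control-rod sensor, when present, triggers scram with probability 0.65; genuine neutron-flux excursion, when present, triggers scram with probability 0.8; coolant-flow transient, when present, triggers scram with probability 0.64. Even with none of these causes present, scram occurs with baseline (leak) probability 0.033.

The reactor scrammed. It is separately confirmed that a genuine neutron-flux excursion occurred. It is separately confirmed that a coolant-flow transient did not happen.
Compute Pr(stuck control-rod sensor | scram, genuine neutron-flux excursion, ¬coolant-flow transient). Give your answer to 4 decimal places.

Under noisy-OR, P(scram | causes) = 1 − (1−0.033)·∏(1−qᵢ) over the active causes.
For the numerator, keep only stuck control-rod sensor=true terms: 0.93231·0.27 = 0.251724
Normalizer over all consistent configurations: 0.8066·0.73 + 0.93231·0.27 = 0.840542
Posterior = 0.251724 / 0.840542 ≈ 0.2995

Pr(stuck control-rod sensor | scram, genuine neutron-flux excursion, ¬coolant-flow transient) ≈ 0.2995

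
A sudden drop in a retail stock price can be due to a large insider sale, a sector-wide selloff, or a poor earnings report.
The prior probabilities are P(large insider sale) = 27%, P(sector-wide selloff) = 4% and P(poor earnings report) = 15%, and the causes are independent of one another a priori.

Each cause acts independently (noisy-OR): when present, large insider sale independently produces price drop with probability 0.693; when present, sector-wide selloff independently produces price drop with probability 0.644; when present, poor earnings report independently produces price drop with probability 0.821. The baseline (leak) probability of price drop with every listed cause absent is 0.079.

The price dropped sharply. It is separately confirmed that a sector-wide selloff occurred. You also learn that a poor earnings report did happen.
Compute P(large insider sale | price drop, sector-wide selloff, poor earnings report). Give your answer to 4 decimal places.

P(large insider sale | price drop, sector-wide selloff, poor earnings report) ≈ 0.2784

Under noisy-OR, P(price drop | causes) = 1 − (1−0.079)·∏(1−qᵢ) over the active causes.
P(price drop | sector-wide selloff, poor earnings report) = 0.94131*0.73 + 0.981982*0.27 = 0.687156 + 0.265135 = 0.952291
Restricting to configurations with large insider sale present: 0.981982*0.27 = 0.265135.
Hence the posterior is 0.265135/0.952291 ≈ 0.2784.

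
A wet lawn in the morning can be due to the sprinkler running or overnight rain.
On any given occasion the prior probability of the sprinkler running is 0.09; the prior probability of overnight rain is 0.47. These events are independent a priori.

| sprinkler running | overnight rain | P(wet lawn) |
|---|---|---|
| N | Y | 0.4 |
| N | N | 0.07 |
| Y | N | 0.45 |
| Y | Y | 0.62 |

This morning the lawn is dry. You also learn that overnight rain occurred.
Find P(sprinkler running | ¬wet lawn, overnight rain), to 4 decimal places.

P(¬wet lawn | overnight rain) = 0.6*0.91 + 0.38*0.09 = 0.546000 + 0.034200 = 0.580200
Restricting to configurations with sprinkler running present: 0.38*0.09 = 0.034200.
So P(sprinkler running | ¬wet lawn, overnight rain) = 0.034200/0.580200 ≈ 0.0589.

P(sprinkler running | ¬wet lawn, overnight rain) ≈ 0.0589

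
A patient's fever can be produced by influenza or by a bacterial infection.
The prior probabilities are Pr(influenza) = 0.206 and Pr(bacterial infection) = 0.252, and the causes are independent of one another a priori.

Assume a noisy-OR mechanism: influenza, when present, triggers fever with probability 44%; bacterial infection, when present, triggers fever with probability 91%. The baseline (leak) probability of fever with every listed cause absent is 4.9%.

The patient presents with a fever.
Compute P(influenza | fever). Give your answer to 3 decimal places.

P(influenza | fever) ≈ 0.364

Under noisy-OR, P(fever | causes) = 1 − (1−0.049)·∏(1−qᵢ) over the active causes.
Sum P(fever|·) weighted by the priors over the 4 (influenza, bacterial infection) configurations:
  P(fever) = 0.049×0.794×0.748 + 0.91441×0.794×0.252 + 0.46744×0.206×0.748 + 0.95207×0.206×0.252
        = 0.029102 + 0.182962 + 0.072027 + 0.049424 = 0.333515
Configurations with influenza contribute 0.121451, so
  P(influenza | fever) = 0.121451 / 0.333515 ≈ 0.364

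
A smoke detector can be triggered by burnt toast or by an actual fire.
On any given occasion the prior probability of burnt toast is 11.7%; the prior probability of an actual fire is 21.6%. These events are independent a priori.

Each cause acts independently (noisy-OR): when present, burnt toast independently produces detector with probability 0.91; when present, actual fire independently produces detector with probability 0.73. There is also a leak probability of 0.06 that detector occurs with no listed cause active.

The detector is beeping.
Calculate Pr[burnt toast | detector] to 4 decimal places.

Under noisy-OR, P(detector | causes) = 1 − (1−0.06)·∏(1−qᵢ) over the active causes.
Enumerate the 4 (burnt toast, actual fire) configurations and weight by the priors:
  P(detector) = 0.06*0.883*0.784 + 0.7462*0.883*0.216 + 0.9154*0.117*0.784 + 0.977158*0.117*0.216
        = 0.041536 + 0.142321 + 0.083968 + 0.024695 = 0.292520
Keeping only the burnt toast-present terms gives 0.108663, so
  P(burnt toast | detector) = 0.108663 / 0.292520 ≈ 0.3715

Pr[burnt toast | detector] ≈ 0.3715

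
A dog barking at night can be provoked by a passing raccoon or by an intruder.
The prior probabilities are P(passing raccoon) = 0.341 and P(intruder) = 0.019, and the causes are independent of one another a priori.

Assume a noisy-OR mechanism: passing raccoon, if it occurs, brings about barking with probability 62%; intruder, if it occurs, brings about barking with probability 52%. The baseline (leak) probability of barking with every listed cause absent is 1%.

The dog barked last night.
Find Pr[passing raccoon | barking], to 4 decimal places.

Under noisy-OR, P(barking | causes) = 1 − (1−0.01)·∏(1−qᵢ) over the active causes.
By total probability over the 4 (passing raccoon, intruder) configurations:
  P(barking) = 0.01*0.659*0.981 + 0.5248*0.659*0.019 + 0.6238*0.341*0.981 + 0.819424*0.341*0.019
        = 0.006465 + 0.006571 + 0.208674 + 0.005309 = 0.227019
Keeping only the passing raccoon-present terms gives 0.213983, so
  P(passing raccoon | barking) = 0.213983 / 0.227019 ≈ 0.9426

Pr[passing raccoon | barking] ≈ 0.9426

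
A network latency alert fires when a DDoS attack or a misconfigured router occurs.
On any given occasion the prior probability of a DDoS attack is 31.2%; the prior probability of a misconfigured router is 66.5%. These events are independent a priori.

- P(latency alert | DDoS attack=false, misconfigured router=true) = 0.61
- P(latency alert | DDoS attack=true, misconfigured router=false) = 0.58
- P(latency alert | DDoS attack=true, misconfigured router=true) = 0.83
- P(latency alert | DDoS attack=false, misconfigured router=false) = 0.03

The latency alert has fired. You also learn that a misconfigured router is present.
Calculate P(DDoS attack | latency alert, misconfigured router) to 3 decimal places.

P(DDoS attack | latency alert, misconfigured router) ≈ 0.382

P(latency alert | misconfigured router) = 0.61*0.688 + 0.83*0.312 = 0.419680 + 0.258960 = 0.678640
Restricting to configurations with DDoS attack present: 0.83*0.312 = 0.258960.
P(DDoS attack | latency alert, misconfigured router) = 0.258960 / 0.678640 ≈ 0.382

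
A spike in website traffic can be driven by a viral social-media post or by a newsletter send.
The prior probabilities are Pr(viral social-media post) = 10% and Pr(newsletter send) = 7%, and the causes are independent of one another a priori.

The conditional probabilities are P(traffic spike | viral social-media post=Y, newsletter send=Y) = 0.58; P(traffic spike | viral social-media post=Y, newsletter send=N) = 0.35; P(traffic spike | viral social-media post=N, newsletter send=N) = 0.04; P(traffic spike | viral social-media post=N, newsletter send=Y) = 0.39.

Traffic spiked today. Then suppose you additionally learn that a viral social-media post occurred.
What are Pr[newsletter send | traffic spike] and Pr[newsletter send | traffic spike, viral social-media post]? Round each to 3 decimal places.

For the numerator, keep only newsletter send=true terms: 0.024570 + 0.004060 = 0.028630
Denominator P(traffic spike): 0.04×0.9×0.93 + 0.39×0.9×0.07 + 0.35×0.1×0.93 + 0.58×0.1×0.07 = 0.094660
P(newsletter send | traffic spike) = 0.028630/0.094660 ≈ 0.302

Now also conditioning on viral social-media post=true:
P(traffic spike | viral social-media post) = 0.35·0.93 + 0.58·0.07 = 0.325500 + 0.040600 = 0.366100
The newsletter send-present share is 0.58·0.07 = 0.040600.
Hence the posterior is 0.040600/0.366100 ≈ 0.111.

Pr[newsletter send | traffic spike] ≈ 0.302; Pr[newsletter send | traffic spike, viral social-media post] ≈ 0.111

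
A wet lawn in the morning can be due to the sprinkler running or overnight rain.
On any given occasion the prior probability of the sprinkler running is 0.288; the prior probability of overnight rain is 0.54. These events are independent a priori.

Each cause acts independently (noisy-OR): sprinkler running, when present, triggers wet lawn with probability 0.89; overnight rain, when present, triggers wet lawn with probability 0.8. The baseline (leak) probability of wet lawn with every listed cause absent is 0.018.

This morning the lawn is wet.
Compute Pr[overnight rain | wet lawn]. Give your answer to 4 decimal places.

Under noisy-OR, P(wet lawn | causes) = 1 − (1−0.018)·∏(1−qᵢ) over the active causes.
By total probability over the 4 (sprinkler running, overnight rain) configurations:
  P(wet lawn) = 0.018*0.712*0.46 + 0.8036*0.712*0.54 + 0.89198*0.288*0.46 + 0.978396*0.288*0.54
        = 0.005895 + 0.308968 + 0.118170 + 0.152160 = 0.585193
Keeping only the overnight rain-present terms gives 0.461128, so
  P(overnight rain | wet lawn) = 0.461128 / 0.585193 ≈ 0.7880

Pr[overnight rain | wet lawn] ≈ 0.7880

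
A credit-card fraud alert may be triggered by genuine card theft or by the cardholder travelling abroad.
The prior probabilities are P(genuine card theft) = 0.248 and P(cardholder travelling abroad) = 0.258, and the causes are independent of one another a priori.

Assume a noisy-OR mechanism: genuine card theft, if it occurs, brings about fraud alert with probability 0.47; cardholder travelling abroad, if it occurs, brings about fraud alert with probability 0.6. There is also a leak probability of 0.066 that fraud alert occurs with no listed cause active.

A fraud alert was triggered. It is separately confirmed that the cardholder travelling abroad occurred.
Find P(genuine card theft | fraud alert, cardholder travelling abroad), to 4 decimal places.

Under noisy-OR, P(fraud alert | causes) = 1 − (1−0.066)·∏(1−qᵢ) over the active causes.
Sum P(fraud alert|·) weighted by the priors over both values of genuine card theft:
  P(fraud alert | cardholder travelling abroad) = 0.6264·0.752 + 0.801992·0.248
        = 0.471053 + 0.198894 = 0.669947
The terms with genuine card theft present sum to 0.198894, so
  P(genuine card theft | fraud alert, cardholder travelling abroad) = 0.198894 / 0.669947 ≈ 0.2969

P(genuine card theft | fraud alert, cardholder travelling abroad) ≈ 0.2969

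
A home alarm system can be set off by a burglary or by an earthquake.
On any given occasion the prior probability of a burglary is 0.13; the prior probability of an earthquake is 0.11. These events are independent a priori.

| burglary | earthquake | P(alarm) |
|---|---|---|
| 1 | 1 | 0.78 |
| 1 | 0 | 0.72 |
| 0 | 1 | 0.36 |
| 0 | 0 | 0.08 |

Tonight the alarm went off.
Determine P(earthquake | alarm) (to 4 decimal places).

P(alarm) = 0.08·0.87·0.89 + 0.36·0.87·0.11 + 0.72·0.13·0.89 + 0.78·0.13·0.11 = 0.061944 + 0.034452 + 0.083304 + 0.011154 = 0.190854
Restricting to configurations with earthquake present: 0.034452 + 0.011154 = 0.045606.
Hence the posterior is 0.045606/0.190854 ≈ 0.2390.

P(earthquake | alarm) ≈ 0.2390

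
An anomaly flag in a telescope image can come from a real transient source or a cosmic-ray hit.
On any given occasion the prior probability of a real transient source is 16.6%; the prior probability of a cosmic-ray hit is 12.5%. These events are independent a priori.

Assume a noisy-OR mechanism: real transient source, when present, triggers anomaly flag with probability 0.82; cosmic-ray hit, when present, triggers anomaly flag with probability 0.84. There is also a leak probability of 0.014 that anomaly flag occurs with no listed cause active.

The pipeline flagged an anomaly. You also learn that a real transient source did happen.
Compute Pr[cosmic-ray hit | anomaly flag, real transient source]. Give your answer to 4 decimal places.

Under noisy-OR, P(anomaly flag | causes) = 1 − (1−0.014)·∏(1−qᵢ) over the active causes.
Numerator (weight on configurations with cosmic-ray hit): 0.971603×0.125 = 0.121450
The normalizing constant is 0.82252×0.875 + 0.971603×0.125 = 0.841155
Posterior = 0.121450 / 0.841155 ≈ 0.1444

Pr[cosmic-ray hit | anomaly flag, real transient source] ≈ 0.1444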